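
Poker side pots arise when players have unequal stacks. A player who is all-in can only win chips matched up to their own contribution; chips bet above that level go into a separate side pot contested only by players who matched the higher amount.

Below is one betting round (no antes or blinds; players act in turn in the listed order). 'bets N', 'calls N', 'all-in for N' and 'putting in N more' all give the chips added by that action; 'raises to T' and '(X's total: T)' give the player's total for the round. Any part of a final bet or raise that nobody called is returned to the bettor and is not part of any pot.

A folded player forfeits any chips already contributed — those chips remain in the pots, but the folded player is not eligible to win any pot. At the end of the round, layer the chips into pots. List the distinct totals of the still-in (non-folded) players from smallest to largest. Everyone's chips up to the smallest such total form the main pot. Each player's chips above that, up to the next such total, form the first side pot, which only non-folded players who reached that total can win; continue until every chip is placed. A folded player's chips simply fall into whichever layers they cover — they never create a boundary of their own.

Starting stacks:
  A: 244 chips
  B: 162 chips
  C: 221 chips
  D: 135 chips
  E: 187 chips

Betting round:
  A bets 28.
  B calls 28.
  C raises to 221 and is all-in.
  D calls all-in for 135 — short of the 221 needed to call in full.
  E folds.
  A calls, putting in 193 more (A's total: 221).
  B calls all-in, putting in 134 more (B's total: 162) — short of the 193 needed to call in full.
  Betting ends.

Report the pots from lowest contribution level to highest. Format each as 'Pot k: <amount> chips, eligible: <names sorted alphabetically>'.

Contributions: A=221, B=162, C=221, D=135
Folded: E
Pot levels (distinct totals of non-folded players): 135, 162, 221
Layer 1-135: 135 each from A, B, C, D = 135*4 = 540 chips; eligible A, B, C, D
Layer 136-162: 27 each from A, B, C = 27*3 = 81 chips; eligible A, B, C
Layer 163-221: 59 each from A, C = 59*2 = 118 chips; eligible A, C

Pot 1: 540 chips, eligible: A, B, C, D
Pot 2: 81 chips, eligible: A, B, C
Pot 3: 118 chips, eligible: A, C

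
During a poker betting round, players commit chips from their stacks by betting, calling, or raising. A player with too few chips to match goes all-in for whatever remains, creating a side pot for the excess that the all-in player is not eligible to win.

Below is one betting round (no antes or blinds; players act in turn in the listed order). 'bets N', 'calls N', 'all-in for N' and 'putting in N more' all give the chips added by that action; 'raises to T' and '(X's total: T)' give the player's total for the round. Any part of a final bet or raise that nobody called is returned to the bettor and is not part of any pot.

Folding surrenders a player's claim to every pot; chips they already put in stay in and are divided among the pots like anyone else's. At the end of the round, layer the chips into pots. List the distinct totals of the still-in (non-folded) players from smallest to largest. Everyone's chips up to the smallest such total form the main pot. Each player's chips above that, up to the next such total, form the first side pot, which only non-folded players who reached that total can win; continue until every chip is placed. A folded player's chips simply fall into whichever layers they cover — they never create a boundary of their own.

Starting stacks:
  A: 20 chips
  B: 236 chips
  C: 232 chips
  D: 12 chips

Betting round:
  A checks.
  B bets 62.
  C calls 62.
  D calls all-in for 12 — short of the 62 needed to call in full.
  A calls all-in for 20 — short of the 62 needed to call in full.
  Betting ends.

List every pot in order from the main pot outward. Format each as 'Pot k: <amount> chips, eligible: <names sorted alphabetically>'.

Contributions: A=20, B=62, C=62, D=12
Pot levels (distinct totals of non-folded players): 12, 20, 62
Layer 1-12: 12 each from A, B, C, D = 12*4 = 48 chips; eligible A, B, C, D
Layer 13-20: 8 each from A, B, C = 8*3 = 24 chips; eligible A, B, C
Layer 21-62: 42 each from B, C = 42*2 = 84 chips; eligible B, C

Pot 1: 48 chips, eligible: A, B, C, D
Pot 2: 24 chips, eligible: A, B, C
Pot 3: 84 chips, eligible: B, C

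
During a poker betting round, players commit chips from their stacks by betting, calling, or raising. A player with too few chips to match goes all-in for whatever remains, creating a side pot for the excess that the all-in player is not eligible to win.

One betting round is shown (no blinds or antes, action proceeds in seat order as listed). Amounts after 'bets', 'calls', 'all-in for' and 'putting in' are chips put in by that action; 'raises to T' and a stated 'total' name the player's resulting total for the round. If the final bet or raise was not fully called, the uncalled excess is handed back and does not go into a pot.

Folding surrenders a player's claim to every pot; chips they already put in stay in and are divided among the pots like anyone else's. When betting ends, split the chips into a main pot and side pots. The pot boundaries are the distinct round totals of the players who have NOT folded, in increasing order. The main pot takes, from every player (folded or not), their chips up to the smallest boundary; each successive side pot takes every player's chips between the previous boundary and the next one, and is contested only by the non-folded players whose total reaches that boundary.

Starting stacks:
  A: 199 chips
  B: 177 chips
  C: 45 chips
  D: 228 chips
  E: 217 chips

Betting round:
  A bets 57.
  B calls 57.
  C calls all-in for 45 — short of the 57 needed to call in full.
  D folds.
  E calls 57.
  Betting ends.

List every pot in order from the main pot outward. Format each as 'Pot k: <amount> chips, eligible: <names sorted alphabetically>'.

Contributions: A=57, B=57, C=45, E=57
Folded: D
Pot levels (distinct totals of non-folded players): 45, 57
Layer 1-45: 45 each from A, B, C, E = 45*4 = 180 chips; eligible A, B, C, E
Layer 46-57: 12 each from A, B, E = 12*3 = 36 chips; eligible A, B, E

Pot 1: 180 chips, eligible: A, B, C, E
Pot 2: 36 chips, eligible: A, B, E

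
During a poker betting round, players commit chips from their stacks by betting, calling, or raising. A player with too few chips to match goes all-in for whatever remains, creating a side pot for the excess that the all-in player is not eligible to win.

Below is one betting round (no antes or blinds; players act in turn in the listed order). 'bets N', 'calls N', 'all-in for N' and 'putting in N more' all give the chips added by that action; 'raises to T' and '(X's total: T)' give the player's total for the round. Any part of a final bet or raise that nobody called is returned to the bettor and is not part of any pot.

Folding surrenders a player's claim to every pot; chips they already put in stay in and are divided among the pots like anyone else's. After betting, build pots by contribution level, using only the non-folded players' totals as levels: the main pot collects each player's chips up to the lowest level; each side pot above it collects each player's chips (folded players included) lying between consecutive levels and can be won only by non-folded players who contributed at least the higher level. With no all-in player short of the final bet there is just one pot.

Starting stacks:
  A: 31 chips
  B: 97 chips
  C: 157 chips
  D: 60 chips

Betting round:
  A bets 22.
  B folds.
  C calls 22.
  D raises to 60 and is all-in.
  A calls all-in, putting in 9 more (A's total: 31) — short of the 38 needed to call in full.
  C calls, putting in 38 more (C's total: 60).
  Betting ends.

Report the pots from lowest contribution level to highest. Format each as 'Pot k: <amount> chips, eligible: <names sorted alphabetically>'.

Contributions: A=31, C=60, D=60
Folded: B
Pot levels (distinct totals of non-folded players): 31, 60
Layer 1-31: 31 each from A, C, D = 31*3 = 93 chips; eligible A, C, D
Layer 32-60: 29 each from C, D = 29*2 = 58 chips; eligible C, D

Pot 1: 93 chips, eligible: A, C, D
Pot 2: 58 chips, eligible: C, D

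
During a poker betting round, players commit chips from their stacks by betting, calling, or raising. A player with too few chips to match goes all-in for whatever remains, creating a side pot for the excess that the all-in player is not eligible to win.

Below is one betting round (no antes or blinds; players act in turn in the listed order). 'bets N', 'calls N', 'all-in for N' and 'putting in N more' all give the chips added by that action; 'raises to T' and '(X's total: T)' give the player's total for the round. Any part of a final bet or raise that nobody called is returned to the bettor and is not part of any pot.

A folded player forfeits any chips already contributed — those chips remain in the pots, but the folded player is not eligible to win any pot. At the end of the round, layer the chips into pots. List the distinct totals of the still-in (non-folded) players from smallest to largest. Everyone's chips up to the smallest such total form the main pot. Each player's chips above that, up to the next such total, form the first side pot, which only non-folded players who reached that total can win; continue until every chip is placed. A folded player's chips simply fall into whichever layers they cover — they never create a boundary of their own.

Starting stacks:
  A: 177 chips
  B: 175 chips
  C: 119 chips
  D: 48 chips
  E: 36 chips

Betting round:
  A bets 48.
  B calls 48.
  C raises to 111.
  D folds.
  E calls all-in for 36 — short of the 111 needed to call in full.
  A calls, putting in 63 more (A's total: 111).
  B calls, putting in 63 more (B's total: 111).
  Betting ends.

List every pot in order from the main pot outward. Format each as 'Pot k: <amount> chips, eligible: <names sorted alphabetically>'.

Pot 1: 144 chips, eligible: A, B, C, E
Pot 2: 225 chips, eligible: A, B, C

Derivation:
Contributions: A=111, B=111, C=111, E=36
Folded: D
Pot levels (distinct totals of non-folded players): 36, 111
Layer 1-36: 36 each from A, B, C, E = 36*4 = 144 chips; eligible A, B, C, E
Layer 37-111: 75 each from A, B, C = 75*3 = 225 chips; eligible A, B, C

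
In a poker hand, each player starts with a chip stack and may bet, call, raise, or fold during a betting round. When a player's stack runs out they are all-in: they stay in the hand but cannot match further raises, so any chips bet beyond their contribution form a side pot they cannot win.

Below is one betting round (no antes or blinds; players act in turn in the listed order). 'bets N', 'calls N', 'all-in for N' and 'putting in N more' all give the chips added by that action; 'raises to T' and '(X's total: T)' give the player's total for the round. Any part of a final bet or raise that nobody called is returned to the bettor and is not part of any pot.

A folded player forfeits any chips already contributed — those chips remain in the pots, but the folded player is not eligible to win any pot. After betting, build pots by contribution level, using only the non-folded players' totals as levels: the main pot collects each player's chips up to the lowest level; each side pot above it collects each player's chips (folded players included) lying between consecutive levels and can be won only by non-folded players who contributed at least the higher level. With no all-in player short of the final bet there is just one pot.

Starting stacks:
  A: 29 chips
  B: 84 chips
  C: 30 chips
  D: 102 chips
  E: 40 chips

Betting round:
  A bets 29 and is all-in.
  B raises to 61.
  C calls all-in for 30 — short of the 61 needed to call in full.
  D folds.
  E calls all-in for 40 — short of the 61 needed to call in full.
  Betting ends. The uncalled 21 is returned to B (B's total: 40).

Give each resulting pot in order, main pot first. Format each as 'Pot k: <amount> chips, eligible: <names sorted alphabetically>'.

Contributions (after 21 returned to B): A=29, B=40, C=30, E=40
Folded: D
Pot levels (distinct totals of non-folded players): 29, 30, 40
Layer 1-29: 29 each from A, B, C, E = 29*4 = 116 chips; eligible A, B, C, E
Layer 30-30: 1 each from B, C, E = 1*3 = 3 chips; eligible B, C, E
Layer 31-40: 10 each from B, E = 10*2 = 20 chips; eligible B, E

Pot 1: 116 chips, eligible: A, B, C, E
Pot 2: 3 chips, eligible: B, C, E
Pot 3: 20 chips, eligible: B, E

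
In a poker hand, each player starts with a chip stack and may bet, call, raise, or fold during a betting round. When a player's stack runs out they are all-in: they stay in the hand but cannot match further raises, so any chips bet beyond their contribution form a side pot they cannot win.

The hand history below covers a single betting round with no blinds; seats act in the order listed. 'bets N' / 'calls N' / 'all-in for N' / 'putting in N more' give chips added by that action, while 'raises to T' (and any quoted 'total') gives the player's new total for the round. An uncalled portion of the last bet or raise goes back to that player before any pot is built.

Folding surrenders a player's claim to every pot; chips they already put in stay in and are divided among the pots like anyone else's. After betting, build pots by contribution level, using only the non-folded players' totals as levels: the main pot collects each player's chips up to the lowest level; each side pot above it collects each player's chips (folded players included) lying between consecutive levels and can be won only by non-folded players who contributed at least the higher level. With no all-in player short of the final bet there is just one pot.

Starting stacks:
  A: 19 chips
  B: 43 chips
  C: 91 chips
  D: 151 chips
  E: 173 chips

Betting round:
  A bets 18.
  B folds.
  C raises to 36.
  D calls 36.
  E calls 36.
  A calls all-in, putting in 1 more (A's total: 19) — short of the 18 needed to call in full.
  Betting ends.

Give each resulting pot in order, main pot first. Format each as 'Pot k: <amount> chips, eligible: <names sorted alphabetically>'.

Contributions: A=19, C=36, D=36, E=36
Folded: B
Pot levels (distinct totals of non-folded players): 19, 36
Layer 1-19: 19 each from A, C, D, E = 19*4 = 76 chips; eligible A, C, D, E
Layer 20-36: 17 each from C, D, E = 17*3 = 51 chips; eligible C, D, E

Pot 1: 76 chips, eligible: A, C, D, E
Pot 2: 51 chips, eligible: C, D, E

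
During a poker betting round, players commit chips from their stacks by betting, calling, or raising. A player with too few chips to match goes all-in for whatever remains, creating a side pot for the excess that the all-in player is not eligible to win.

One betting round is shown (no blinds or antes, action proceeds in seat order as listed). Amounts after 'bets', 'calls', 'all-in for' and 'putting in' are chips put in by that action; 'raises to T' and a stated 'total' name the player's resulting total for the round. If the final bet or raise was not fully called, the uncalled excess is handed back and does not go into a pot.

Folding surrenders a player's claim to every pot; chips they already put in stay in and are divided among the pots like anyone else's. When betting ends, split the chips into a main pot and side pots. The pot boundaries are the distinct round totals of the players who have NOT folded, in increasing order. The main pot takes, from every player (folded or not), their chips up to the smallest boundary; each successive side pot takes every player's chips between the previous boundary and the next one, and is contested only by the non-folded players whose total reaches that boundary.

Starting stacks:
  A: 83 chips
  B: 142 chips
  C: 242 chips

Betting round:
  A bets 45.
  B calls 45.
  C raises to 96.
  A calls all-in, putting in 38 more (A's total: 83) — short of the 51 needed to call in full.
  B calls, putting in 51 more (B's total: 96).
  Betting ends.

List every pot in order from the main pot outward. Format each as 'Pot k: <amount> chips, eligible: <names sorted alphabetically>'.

Contributions: A=83, B=96, C=96
Pot levels (distinct totals of non-folded players): 83, 96
Layer 1-83: 83 each from A, B, C = 83*3 = 249 chips; eligible A, B, C
Layer 84-96: 13 each from B, C = 13*2 = 26 chips; eligible B, C

Pot 1: 249 chips, eligible: A, B, C
Pot 2: 26 chips, eligible: B, C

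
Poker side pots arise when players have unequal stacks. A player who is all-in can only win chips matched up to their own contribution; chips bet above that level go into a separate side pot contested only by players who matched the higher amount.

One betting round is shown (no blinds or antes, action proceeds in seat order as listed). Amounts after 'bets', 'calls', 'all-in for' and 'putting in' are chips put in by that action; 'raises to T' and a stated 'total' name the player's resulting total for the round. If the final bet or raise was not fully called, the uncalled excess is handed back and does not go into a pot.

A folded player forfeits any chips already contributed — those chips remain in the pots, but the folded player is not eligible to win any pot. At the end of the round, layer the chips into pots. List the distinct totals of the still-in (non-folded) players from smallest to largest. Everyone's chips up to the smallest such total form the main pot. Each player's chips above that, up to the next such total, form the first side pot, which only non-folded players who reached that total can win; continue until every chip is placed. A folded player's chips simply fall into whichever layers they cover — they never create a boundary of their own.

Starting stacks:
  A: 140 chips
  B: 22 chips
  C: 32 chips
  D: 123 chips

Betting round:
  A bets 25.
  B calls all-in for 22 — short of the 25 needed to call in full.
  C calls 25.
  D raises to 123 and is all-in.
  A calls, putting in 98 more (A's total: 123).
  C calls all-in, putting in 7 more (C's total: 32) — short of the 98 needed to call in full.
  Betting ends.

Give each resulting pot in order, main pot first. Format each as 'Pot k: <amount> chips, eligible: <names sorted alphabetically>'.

Pot 1: 88 chips, eligible: A, B, C, D
Pot 2: 30 chips, eligible: A, C, D
Pot 3: 182 chips, eligible: A, D

Derivation:
Contributions: A=123, B=22, C=32, D=123
Pot levels (distinct totals of non-folded players): 22, 32, 123
Layer 1-22: 22 each from A, B, C, D = 22*4 = 88 chips; eligible A, B, C, D
Layer 23-32: 10 each from A, C, D = 10*3 = 30 chips; eligible A, C, D
Layer 33-123: 91 each from A, D = 91*2 = 182 chips; eligible A, D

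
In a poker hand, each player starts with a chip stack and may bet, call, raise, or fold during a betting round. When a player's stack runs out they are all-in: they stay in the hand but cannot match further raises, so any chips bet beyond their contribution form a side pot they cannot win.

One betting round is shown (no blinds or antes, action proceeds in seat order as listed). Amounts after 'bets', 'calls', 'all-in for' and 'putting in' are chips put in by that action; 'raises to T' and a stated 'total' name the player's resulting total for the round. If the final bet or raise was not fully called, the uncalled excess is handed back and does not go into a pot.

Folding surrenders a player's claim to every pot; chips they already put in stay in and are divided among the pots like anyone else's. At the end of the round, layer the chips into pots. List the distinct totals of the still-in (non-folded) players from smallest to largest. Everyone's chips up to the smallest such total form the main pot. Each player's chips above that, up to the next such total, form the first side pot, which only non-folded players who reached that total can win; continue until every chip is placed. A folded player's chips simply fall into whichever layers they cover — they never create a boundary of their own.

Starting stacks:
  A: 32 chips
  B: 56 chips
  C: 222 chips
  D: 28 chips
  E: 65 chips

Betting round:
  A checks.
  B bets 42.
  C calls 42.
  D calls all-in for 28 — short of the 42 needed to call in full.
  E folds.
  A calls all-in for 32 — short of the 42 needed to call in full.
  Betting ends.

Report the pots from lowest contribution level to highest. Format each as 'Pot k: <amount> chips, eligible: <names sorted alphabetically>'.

Contributions: A=32, B=42, C=42, D=28
Folded: E
Pot levels (distinct totals of non-folded players): 28, 32, 42
Layer 1-28: 28 each from A, B, C, D = 28*4 = 112 chips; eligible A, B, C, D
Layer 29-32: 4 each from A, B, C = 4*3 = 12 chips; eligible A, B, C
Layer 33-42: 10 each from B, C = 10*2 = 20 chips; eligible B, C

Pot 1: 112 chips, eligible: A, B, C, D
Pot 2: 12 chips, eligible: A, B, C
Pot 3: 20 chips, eligible: B, C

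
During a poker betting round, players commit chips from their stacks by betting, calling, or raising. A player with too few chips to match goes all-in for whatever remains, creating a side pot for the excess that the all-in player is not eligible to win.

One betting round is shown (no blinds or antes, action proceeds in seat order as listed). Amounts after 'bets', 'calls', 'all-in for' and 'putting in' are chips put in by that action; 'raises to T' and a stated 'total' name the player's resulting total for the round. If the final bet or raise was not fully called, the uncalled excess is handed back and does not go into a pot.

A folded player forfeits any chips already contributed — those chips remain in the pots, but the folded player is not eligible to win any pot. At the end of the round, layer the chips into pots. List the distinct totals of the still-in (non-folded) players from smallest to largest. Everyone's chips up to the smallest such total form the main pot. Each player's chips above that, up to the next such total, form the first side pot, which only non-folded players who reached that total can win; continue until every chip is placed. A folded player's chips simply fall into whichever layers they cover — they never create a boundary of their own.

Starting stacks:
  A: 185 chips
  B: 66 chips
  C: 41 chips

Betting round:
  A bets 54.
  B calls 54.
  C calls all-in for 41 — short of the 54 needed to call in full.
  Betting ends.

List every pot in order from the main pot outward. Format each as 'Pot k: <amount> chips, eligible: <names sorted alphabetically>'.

Contributions: A=54, B=54, C=41
Pot levels (distinct totals of non-folded players): 41, 54
Layer 1-41: 41 each from A, B, C = 41*3 = 123 chips; eligible A, B, C
Layer 42-54: 13 each from A, B = 13*2 = 26 chips; eligible A, B

Pot 1: 123 chips, eligible: A, B, C
Pot 2: 26 chips, eligible: A, B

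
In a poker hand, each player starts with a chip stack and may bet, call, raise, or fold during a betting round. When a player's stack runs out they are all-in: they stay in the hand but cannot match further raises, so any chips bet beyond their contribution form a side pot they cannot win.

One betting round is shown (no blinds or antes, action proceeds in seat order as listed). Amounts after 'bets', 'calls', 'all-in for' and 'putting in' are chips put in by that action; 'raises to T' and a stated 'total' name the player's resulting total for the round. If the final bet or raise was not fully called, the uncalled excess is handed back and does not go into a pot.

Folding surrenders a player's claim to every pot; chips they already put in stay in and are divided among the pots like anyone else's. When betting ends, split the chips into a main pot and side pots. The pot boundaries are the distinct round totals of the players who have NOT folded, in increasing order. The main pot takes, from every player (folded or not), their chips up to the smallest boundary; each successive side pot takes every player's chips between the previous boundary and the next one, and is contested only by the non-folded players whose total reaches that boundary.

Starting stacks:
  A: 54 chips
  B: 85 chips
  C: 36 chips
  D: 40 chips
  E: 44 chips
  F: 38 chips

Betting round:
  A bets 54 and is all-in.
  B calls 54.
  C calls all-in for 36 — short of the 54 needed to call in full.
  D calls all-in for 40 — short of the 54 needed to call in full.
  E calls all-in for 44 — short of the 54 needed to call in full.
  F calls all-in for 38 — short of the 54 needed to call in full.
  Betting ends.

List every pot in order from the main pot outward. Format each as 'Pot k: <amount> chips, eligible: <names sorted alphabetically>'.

Contributions: A=54, B=54, C=36, D=40, E=44, F=38
Pot levels (distinct totals of non-folded players): 36, 38, 40, 44, 54
Layer 1-36: 36 each from A, B, C, D, E, F = 36*6 = 216 chips; eligible A, B, C, D, E, F
Layer 37-38: 2 each from A, B, D, E, F = 2*5 = 10 chips; eligible A, B, D, E, F
Layer 39-40: 2 each from A, B, D, E = 2*4 = 8 chips; eligible A, B, D, E
Layer 41-44: 4 each from A, B, E = 4*3 = 12 chips; eligible A, B, E
Layer 45-54: 10 each from A, B = 10*2 = 20 chips; eligible A, B

Pot 1: 216 chips, eligible: A, B, C, D, E, F
Pot 2: 10 chips, eligible: A, B, D, E, F
Pot 3: 8 chips, eligible: A, B, D, E
Pot 4: 12 chips, eligible: A, B, E
Pot 5: 20 chips, eligible: A, B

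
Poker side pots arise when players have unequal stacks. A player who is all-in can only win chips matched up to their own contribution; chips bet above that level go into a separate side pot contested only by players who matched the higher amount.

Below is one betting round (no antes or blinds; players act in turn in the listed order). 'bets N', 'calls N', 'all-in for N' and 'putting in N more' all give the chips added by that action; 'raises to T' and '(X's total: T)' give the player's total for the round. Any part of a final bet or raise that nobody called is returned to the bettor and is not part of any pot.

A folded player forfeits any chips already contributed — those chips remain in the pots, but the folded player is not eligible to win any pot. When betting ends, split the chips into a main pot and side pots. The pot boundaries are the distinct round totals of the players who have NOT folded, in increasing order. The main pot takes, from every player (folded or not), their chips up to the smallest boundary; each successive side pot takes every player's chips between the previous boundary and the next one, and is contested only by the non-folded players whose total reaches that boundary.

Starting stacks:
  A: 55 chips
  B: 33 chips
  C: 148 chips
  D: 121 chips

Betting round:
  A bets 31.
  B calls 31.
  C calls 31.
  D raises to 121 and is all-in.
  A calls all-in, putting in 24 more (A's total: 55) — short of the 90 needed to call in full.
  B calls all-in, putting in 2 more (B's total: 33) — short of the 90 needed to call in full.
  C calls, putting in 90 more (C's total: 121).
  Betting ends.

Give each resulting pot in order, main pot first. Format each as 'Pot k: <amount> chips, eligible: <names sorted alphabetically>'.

Pot 1: 132 chips, eligible: A, B, C, D
Pot 2: 66 chips, eligible: A, C, D
Pot 3: 132 chips, eligible: C, D

Derivation:
Contributions: A=55, B=33, C=121, D=121
Pot levels (distinct totals of non-folded players): 33, 55, 121
Layer 1-33: 33 each from A, B, C, D = 33*4 = 132 chips; eligible A, B, C, D
Layer 34-55: 22 each from A, C, D = 22*3 = 66 chips; eligible A, C, D
Layer 56-121: 66 each from C, D = 66*2 = 132 chips; eligible C, D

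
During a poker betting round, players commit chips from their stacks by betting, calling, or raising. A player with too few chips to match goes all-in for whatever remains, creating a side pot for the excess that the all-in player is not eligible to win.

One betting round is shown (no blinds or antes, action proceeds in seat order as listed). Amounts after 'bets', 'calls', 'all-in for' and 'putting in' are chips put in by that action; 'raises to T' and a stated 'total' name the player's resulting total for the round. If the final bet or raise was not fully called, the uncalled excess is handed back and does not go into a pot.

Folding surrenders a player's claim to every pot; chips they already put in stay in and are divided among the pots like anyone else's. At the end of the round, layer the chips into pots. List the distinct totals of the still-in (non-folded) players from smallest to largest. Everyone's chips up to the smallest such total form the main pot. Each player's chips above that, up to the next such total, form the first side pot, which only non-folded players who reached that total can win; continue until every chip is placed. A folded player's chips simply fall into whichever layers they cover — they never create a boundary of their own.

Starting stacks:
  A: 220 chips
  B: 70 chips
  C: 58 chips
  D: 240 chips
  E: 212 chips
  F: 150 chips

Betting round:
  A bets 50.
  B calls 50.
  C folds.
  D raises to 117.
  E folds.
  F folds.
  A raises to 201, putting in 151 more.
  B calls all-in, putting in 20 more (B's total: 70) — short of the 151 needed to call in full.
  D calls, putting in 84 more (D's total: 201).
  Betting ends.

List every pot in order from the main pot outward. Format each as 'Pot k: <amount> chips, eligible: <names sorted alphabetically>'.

Contributions: A=201, B=70, D=201
Folded: C, E, F
Pot levels (distinct totals of non-folded players): 70, 201
Layer 1-70: 70 each from A, B, D = 70*3 = 210 chips; eligible A, B, D
Layer 71-201: 131 each from A, D = 131*2 = 262 chips; eligible A, D

Pot 1: 210 chips, eligible: A, B, D
Pot 2: 262 chips, eligible: A, D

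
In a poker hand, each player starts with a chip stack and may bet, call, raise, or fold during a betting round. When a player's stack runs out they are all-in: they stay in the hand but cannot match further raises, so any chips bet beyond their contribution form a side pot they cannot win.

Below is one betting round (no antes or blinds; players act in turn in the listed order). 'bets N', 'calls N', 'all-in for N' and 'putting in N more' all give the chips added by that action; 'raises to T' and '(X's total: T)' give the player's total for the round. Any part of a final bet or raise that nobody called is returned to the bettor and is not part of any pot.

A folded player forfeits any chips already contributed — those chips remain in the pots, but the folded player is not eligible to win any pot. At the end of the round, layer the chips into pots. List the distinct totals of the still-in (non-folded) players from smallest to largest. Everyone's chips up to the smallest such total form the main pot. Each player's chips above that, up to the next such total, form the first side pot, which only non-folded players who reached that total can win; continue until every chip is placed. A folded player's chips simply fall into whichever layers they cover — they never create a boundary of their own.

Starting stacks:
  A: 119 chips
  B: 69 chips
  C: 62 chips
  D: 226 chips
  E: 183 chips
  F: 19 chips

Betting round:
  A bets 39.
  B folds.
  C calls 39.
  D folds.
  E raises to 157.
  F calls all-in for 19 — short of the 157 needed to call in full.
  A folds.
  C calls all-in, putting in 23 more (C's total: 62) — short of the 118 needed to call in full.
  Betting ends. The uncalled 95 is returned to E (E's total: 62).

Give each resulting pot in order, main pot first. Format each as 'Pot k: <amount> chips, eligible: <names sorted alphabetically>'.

Pot 1: 76 chips, eligible: C, E, F
Pot 2: 106 chips, eligible: C, E

Derivation:
Contributions (after 95 returned to E): A=39, C=62, E=62, F=19
Folded: A, B, D
Pot levels (distinct totals of non-folded players): 19, 62
Layer 1-19: 19 each from A, C, E, F = 19*4 = 76 chips; eligible C, E, F
Layer 20-62: A 20 + C 43 + E 43 = 106 chips; eligible C, E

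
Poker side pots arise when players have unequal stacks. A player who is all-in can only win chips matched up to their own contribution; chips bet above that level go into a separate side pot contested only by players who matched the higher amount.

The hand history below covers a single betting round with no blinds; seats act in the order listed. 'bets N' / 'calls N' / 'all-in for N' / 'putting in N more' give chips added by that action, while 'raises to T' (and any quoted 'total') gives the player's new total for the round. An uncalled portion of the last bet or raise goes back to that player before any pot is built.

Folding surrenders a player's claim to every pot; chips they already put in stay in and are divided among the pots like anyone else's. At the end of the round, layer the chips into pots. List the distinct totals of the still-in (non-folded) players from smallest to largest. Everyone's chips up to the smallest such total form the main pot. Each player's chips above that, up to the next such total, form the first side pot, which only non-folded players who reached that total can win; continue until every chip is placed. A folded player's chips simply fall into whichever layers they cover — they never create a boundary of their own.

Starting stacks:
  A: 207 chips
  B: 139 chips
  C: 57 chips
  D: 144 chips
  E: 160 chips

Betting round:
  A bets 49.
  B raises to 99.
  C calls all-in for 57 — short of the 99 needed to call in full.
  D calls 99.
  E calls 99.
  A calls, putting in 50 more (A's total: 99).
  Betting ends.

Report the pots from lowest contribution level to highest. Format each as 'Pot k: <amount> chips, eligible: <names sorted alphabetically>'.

Contributions: A=99, B=99, C=57, D=99, E=99
Pot levels (distinct totals of non-folded players): 57, 99
Layer 1-57: 57 each from A, B, C, D, E = 57*5 = 285 chips; eligible A, B, C, D, E
Layer 58-99: 42 each from A, B, D, E = 42*4 = 168 chips; eligible A, B, D, E

Pot 1: 285 chips, eligible: A, B, C, D, E
Pot 2: 168 chips, eligible: A, B, D, E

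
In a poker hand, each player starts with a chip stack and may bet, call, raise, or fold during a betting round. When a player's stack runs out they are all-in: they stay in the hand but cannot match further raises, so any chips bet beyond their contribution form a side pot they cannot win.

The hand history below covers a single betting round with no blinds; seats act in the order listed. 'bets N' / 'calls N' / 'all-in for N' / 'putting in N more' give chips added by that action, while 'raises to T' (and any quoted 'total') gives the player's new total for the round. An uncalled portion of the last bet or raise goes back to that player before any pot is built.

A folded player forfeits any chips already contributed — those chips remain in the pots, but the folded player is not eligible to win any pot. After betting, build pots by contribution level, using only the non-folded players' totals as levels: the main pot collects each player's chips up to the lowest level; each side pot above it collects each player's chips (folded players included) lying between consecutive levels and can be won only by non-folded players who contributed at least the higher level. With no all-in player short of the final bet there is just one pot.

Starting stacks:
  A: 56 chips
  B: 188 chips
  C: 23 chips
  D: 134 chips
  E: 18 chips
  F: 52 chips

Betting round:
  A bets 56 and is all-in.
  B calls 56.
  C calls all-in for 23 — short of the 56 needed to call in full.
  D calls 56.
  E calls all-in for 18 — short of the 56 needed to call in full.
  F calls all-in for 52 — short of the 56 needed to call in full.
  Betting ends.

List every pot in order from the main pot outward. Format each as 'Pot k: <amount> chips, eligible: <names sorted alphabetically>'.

Contributions: A=56, B=56, C=23, D=56, E=18, F=52
Pot levels (distinct totals of non-folded players): 18, 23, 52, 56
Layer 1-18: 18 each from A, B, C, D, E, F = 18*6 = 108 chips; eligible A, B, C, D, E, F
Layer 19-23: 5 each from A, B, C, D, F = 5*5 = 25 chips; eligible A, B, C, D, F
Layer 24-52: 29 each from A, B, D, F = 29*4 = 116 chips; eligible A, B, D, F
Layer 53-56: 4 each from A, B, D = 4*3 = 12 chips; eligible A, B, D

Pot 1: 108 chips, eligible: A, B, C, D, E, F
Pot 2: 25 chips, eligible: A, B, C, D, F
Pot 3: 116 chips, eligible: A, B, D, F
Pot 4: 12 chips, eligible: A, B, D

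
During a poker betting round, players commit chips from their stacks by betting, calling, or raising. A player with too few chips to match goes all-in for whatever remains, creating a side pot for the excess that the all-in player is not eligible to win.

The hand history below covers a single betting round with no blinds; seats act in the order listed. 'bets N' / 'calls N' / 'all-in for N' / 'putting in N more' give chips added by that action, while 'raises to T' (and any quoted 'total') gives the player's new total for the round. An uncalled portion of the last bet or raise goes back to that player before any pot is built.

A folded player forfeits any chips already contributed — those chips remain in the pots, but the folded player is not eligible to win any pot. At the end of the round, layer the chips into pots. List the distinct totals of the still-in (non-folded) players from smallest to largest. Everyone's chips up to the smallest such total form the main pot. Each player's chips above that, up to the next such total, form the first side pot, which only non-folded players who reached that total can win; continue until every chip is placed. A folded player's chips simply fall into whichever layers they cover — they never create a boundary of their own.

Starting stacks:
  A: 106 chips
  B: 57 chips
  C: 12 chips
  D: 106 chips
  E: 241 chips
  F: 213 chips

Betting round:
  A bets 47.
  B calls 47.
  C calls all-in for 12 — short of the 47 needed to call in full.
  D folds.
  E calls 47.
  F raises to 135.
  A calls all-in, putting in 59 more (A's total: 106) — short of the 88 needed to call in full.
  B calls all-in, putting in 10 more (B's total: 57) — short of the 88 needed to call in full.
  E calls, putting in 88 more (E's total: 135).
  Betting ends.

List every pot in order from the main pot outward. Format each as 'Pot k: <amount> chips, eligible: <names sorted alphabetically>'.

Contributions: A=106, B=57, C=12, E=135, F=135
Folded: D
Pot levels (distinct totals of non-folded players): 12, 57, 106, 135
Layer 1-12: 12 each from A, B, C, E, F = 12*5 = 60 chips; eligible A, B, C, E, F
Layer 13-57: 45 each from A, B, E, F = 45*4 = 180 chips; eligible A, B, E, F
Layer 58-106: 49 each from A, E, F = 49*3 = 147 chips; eligible A, E, F
Layer 107-135: 29 each from E, F = 29*2 = 58 chips; eligible E, F

Pot 1: 60 chips, eligible: A, B, C, E, F
Pot 2: 180 chips, eligible: A, B, E, F
Pot 3: 147 chips, eligible: A, E, F
Pot 4: 58 chips, eligible: E, F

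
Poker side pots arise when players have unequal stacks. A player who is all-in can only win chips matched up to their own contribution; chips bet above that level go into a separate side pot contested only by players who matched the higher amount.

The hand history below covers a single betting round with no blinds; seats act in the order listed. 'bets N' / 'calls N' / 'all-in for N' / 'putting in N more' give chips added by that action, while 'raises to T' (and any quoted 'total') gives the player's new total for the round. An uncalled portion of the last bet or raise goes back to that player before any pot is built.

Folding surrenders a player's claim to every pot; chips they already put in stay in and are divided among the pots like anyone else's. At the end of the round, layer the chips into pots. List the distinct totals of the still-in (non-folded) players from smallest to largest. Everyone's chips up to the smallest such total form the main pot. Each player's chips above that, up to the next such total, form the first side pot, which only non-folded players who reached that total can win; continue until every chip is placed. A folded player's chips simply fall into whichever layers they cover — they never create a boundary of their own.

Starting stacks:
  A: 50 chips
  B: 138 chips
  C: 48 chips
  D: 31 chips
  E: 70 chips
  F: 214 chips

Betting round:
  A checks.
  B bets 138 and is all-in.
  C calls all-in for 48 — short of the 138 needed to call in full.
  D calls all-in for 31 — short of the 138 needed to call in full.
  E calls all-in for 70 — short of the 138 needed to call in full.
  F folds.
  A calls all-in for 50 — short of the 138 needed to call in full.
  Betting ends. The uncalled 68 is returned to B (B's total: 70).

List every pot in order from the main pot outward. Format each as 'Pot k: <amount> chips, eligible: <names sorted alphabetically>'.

Pot 1: 155 chips, eligible: A, B, C, D, E
Pot 2: 68 chips, eligible: A, B, C, E
Pot 3: 6 chips, eligible: A, B, E
Pot 4: 40 chips, eligible: B, E

Derivation:
Contributions (after 68 returned to B): A=50, B=70, C=48, D=31, E=70
Folded: F
Pot levels (distinct totals of non-folded players): 31, 48, 50, 70
Layer 1-31: 31 each from A, B, C, D, E = 31*5 = 155 chips; eligible A, B, C, D, E
Layer 32-48: 17 each from A, B, C, E = 17*4 = 68 chips; eligible A, B, C, E
Layer 49-50: 2 each from A, B, E = 2*3 = 6 chips; eligible A, B, E
Layer 51-70: 20 each from B, E = 20*2 = 40 chips; eligible B, E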